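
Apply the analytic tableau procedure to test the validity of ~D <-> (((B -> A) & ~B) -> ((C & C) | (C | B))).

Not valid

Assume the negation and expand:
Initial set: {~(~D <-> (((B -> A) & ~B) -> ((C & C) | (C | B))))}.
~(~D <-> (((B -> A) & ~B) -> ((C & C) | (C | B)))): β-rule — branch into ~D, ~(((B -> A) & ~B) -> ((C & C) | (C | B)))  //  ~~D, (((B -> A) & ~B) -> ((C & C) | (C | B))).
  branch 1 (add ~D, ~(((B -> A) & ~B) -> ((C & C) | (C | B)))):
    ~(((B -> A) & ~B) -> ((C & C) | (C | B))): α-rule — add ((B -> A) & ~B), ~((C & C) | (C | B)).
    ((B -> A) & ~B): α-rule — add (B -> A), ~B.
    ~((C & C) | (C | B)): α-rule — add ~(C & C), ~(C | B).
    ~(C | B): α-rule — add ~C, ~B.
    (B -> A): β-rule — branch into ~B  //  A.
      branch 1.1 (add ~B):
        ~(C & C): β-rule — branch into ~C  //  ~C.
          branch 1.1.1 (add ~C):
            ○ open, literals {B=F, C=F, D=F}.
          branch 1.1.2 (add ~C):
            ○ open, literals {B=F, C=F, D=F}.
      branch 1.2 (add A):
        ~(C & C): β-rule — branch into ~C  //  ~C.
          branch 1.2.1 (add ~C):
            ○ open, literals {A=T, B=F, C=F, D=F}.
          branch 1.2.2 (add ~C):
            ○ open, literals {A=T, B=F, C=F, D=F}.
  branch 2 (add ~~D, (((B -> A) & ~B) -> ((C & C) | (C | B)))):
    (((B -> A) & ~B) -> ((C & C) | (C | B))): β-rule — branch into ~((B -> A) & ~B)  //  ((C & C) | (C | B)).
      branch 2.1 (add ~((B -> A) & ~B)):
        ~((B -> A) & ~B): β-rule — branch into ~(B -> A)  //  ~~B.
          branch 2.1.1 (add ~(B -> A)):
            ~(B -> A): α-rule — add B, ~A.
            ○ open, literals {A=F, B=T, D=T}.
          branch 2.1.2 (add ~~B):
            ○ open, literals {B=T, D=T}.
      branch 2.2 (add ((C & C) | (C | B))):
        ((C & C) | (C | B)): β-rule — branch into (C & C)  //  (C | B).
          branch 2.2.1 (add (C & C)):
            (C & C): α-rule — add C, C.
            ○ open, literals {C=T, D=T}.
          branch 2.2.2 (add (C | B)):
            (C | B): β-rule — branch into C  //  B.
              branch 2.2.2.1 (add C):
                ○ open, literals {C=T, D=T}.
              branch 2.2.2.2 (add B):
                ○ open, literals {B=T, D=T}.
0 branches closed, 9 open.
An open branch gives a countermodel: B=F, C=F, D=F (unmentioned atoms arbitrary); under it the original formula is false.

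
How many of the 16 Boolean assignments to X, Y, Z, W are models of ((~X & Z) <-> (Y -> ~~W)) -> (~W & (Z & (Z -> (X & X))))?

11

Initial set: {(((~X & Z) <-> (Y -> ~~W)) -> (~W & (Z & (Z -> (X & X)))))}.
(((~X & Z) <-> (Y -> ~~W)) -> (~W & (Z & (Z -> (X & X))))): β-rule — branch into ~((~X & Z) <-> (Y -> ~~W))  //  (~W & (Z & (Z -> (X & X)))).
  branch 1 (add ~((~X & Z) <-> (Y -> ~~W))):
    ~((~X & Z) <-> (Y -> ~~W)): β-rule — branch into (~X & Z), ~(Y -> ~~W)  //  ~(~X & Z), (Y -> ~~W).
      branch 1.1 (add (~X & Z), ~(Y -> ~~W)):
        (~X & Z): α-rule — add ~X, Z.
        ~(Y -> ~~W): α-rule — add Y, ~~~W.
        ~~~W: drop double negation, giving ~W.
        ○ open, literals {W=F, X=F, Y=T, Z=T}.
      branch 1.2 (add ~(~X & Z), (Y -> ~~W)):
        ~(~X & Z): β-rule — branch into ~~X  //  ~Z.
          branch 1.2.1 (add ~~X):
            (Y -> ~~W): β-rule — branch into ~Y  //  ~~W.
              branch 1.2.1.1 (add ~Y):
                ○ open, literals {X=T, Y=F}.
              branch 1.2.1.2 (add ~~W):
                ~~W: drop double negation, giving W.
                ○ open, literals {W=T, X=T}.
          branch 1.2.2 (add ~Z):
            (Y -> ~~W): β-rule — branch into ~Y  //  ~~W.
              branch 1.2.2.1 (add ~Y):
                ○ open, literals {Y=F, Z=F}.
              branch 1.2.2.2 (add ~~W):
                ~~W: drop double negation, giving W.
                ○ open, literals {W=T, Z=F}.
  branch 2 (add (~W & (Z & (Z -> (X & X))))):
    (~W & (Z & (Z -> (X & X)))): α-rule — add ~W, (Z & (Z -> (X & X))).
    (Z & (Z -> (X & X))): α-rule — add Z, (Z -> (X & X)).
    (Z -> (X & X)): β-rule — branch into ~Z  //  (X & X).
      branch 2.1 (add ~Z):
        × closes — contains both Z and ~Z.
      branch 2.2 (add (X & X)):
        (X & X): α-rule — add X, X.
        ○ open, literals {W=F, X=T, Z=T}.
1 branch closed, 6 open.
Each open branch fixes some atoms; the unmentioned ones are free. Counting distinct full assignments: branch {W=F, X=F, Y=T, Z=T} (none free) contributes 1 new; branch {X=T, Y=F} (Z, W) contributes 4 new; branch {W=T, X=T} (Y, Z) contributes 2 new; branch {Y=F, Z=F} (X, W) contributes 2 new; branch {W=T, Z=F} (X, Y) contributes 1 new; branch {W=F, X=T, Z=T} (Y) contributes 1 new. Total: 11.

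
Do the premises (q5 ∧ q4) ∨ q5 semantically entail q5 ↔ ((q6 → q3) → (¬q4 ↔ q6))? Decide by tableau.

Initial set: {T ((q5 ∧ q4) ∨ q5); F (q5 ↔ ((q6 → q3) → (¬q4 ↔ q6)))}.
T ((q5 ∧ q4) ∨ q5): β-rule — branch into T (q5 ∧ q4)  //  T q5.
  branch 1 (add T (q5 ∧ q4)):
    T (q5 ∧ q4): α-rule — add T q5, T q4.
    F (q5 ↔ ((q6 → q3) → (¬q4 ↔ q6))): β-rule — branch into T q5, F ((q6 → q3) → (¬q4 ↔ q6))  //  F q5, T ((q6 → q3) → (¬q4 ↔ q6)).
      branch 1.1 (add T q5, F ((q6 → q3) → (¬q4 ↔ q6))):
        F ((q6 → q3) → (¬q4 ↔ q6)): α-rule — add T (q6 → q3), F (¬q4 ↔ q6).
        T (q6 → q3): β-rule — branch into F q6  //  T q3.
          branch 1.1.1 (add F q6):
            F (¬q4 ↔ q6): β-rule — branch into T ¬q4, F q6  //  F ¬q4, T q6.
              branch 1.1.1.1 (add T ¬q4, F q6):
                × closes — contains both q4 and ¬q4.
              branch 1.1.1.2 (add F ¬q4, T q6):
                × closes — contains both q6 and ¬q6.
          branch 1.1.2 (add T q3):
            F (¬q4 ↔ q6): β-rule — branch into T ¬q4, F q6  //  F ¬q4, T q6.
              branch 1.1.2.1 (add T ¬q4, F q6):
                × closes — contains both q4 and ¬q4.
              branch 1.1.2.2 (add F ¬q4, T q6):
                ○ open, literals {q3=1, q4=1, q5=1, q6=1}.
      branch 1.2 (add F q5, T ((q6 → q3) → (¬q4 ↔ q6))):
        × closes — contains both q5 and ¬q5.
  branch 2 (add T q5):
    F (q5 ↔ ((q6 → q3) → (¬q4 ↔ q6))): β-rule — branch into T q5, F ((q6 → q3) → (¬q4 ↔ q6))  //  F q5, T ((q6 → q3) → (¬q4 ↔ q6)).
      branch 2.1 (add T q5, F ((q6 → q3) → (¬q4 ↔ q6))):
        F ((q6 → q3) → (¬q4 ↔ q6)): α-rule — add T (q6 → q3), F (¬q4 ↔ q6).
        T (q6 → q3): β-rule — branch into F q6  //  T q3.
          branch 2.1.1 (add F q6):
            F (¬q4 ↔ q6): β-rule — branch into T ¬q4, F q6  //  F ¬q4, T q6.
              branch 2.1.1.1 (add T ¬q4, F q6):
                ○ open, literals {q4=0, q5=1, q6=0}.
              branch 2.1.1.2 (add F ¬q4, T q6):
                × closes — contains both q6 and ¬q6.
          branch 2.1.2 (add T q3):
            F (¬q4 ↔ q6): β-rule — branch into T ¬q4, F q6  //  F ¬q4, T q6.
              branch 2.1.2.1 (add T ¬q4, F q6):
                ○ open, literals {q3=1, q4=0, q5=1, q6=0}.
              branch 2.1.2.2 (add F ¬q4, T q6):
                ○ open, literals {q3=1, q4=1, q5=1, q6=1}.
      branch 2.2 (add F q5, T ((q6 → q3) → (¬q4 ↔ q6))):
        × closes — contains both q5 and ¬q5.
6 branches closed, 4 open.
An open branch gives a countermodel: q3=1, q4=1, q5=1, q6=1 (unmentioned atoms arbitrary); the premises hold there but the conclusion fails.

No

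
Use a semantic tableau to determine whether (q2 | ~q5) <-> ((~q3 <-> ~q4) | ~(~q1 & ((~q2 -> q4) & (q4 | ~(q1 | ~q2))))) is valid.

Not valid

Assume the negation and expand:
Initial set: {~((q2 | ~q5) <-> ((~q3 <-> ~q4) | ~(~q1 & ((~q2 -> q4) & (q4 | ~(q1 | ~q2))))))}.
~((q2 | ~q5) <-> ((~q3 <-> ~q4) | ~(~q1 & ((~q2 -> q4) & (q4 | ~(q1 | ~q2)))))): β-rule — branch into (q2 | ~q5), ~((~q3 <-> ~q4) | ~(~q1 & ((~q2 -> q4) & (q4 | ~(q1 | ~q2)))))  //  ~(q2 | ~q5), ((~q3 <-> ~q4) | ~(~q1 & ((~q2 -> q4) & (q4 | ~(q1 | ~q2))))).
  branch 1 (add (q2 | ~q5), ~((~q3 <-> ~q4) | ~(~q1 & ((~q2 -> q4) & (q4 | ~(q1 | ~q2)))))):
    ~((~q3 <-> ~q4) | ~(~q1 & ((~q2 -> q4) & (q4 | ~(q1 | ~q2))))): α-rule — add ~(~q3 <-> ~q4), ~~(~q1 & ((~q2 -> q4) & (q4 | ~(q1 | ~q2)))).
    ~~(~q1 & ((~q2 -> q4) & (q4 | ~(q1 | ~q2)))): α-rule — add ~q1, ((~q2 -> q4) & (q4 | ~(q1 | ~q2))).
    ((~q2 -> q4) & (q4 | ~(q1 | ~q2))): α-rule — add (~q2 -> q4), (q4 | ~(q1 | ~q2)).
    (q2 | ~q5): β-rule — branch into q2  //  ~q5.
      branch 1.1 (add q2):
        ~(~q3 <-> ~q4): β-rule — branch into ~q3, ~~q4  //  ~~q3, ~q4.
          branch 1.1.1 (add ~q3, ~~q4):
            (~q2 -> q4): β-rule — branch into ~~q2  //  q4.
              branch 1.1.1.1 (add ~~q2):
                (q4 | ~(q1 | ~q2)): β-rule — branch into q4  //  ~(q1 | ~q2).
                  branch 1.1.1.1.1 (add q4):
                    ○ open, literals {q1=0, q2=1, q3=0, q4=1}.
                  branch 1.1.1.1.2 (add ~(q1 | ~q2)):
                    ~(q1 | ~q2): α-rule — add ~q1, ~~q2.
                    ○ open, literals {q1=0, q2=1, q3=0, q4=1}.
              branch 1.1.1.2 (add q4):
                (q4 | ~(q1 | ~q2)): β-rule — branch into q4  //  ~(q1 | ~q2).
                  branch 1.1.1.2.1 (add q4):
                    ○ open, literals {q1=0, q2=1, q3=0, q4=1}.
                  branch 1.1.1.2.2 (add ~(q1 | ~q2)):
                    ~(q1 | ~q2): α-rule — add ~q1, ~~q2.
                    ○ open, literals {q1=0, q2=1, q3=0, q4=1}.
          branch 1.1.2 (add ~~q3, ~q4):
            (~q2 -> q4): β-rule — branch into ~~q2  //  q4.
              branch 1.1.2.1 (add ~~q2):
                (q4 | ~(q1 | ~q2)): β-rule — branch into q4  //  ~(q1 | ~q2).
                  branch 1.1.2.1.1 (add q4):
                    × closes — contains both q4 and ~q4.
                  branch 1.1.2.1.2 (add ~(q1 | ~q2)):
                    ~(q1 | ~q2): α-rule — add ~q1, ~~q2.
                    ○ open, literals {q1=0, q2=1, q3=1, q4=0}.
              branch 1.1.2.2 (add q4):
                × closes — contains both q4 and ~q4.
      branch 1.2 (add ~q5):
        ~(~q3 <-> ~q4): β-rule — branch into ~q3, ~~q4  //  ~~q3, ~q4.
          branch 1.2.1 (add ~q3, ~~q4):
            (~q2 -> q4): β-rule — branch into ~~q2  //  q4.
              branch 1.2.1.1 (add ~~q2):
                (q4 | ~(q1 | ~q2)): β-rule — branch into q4  //  ~(q1 | ~q2).
                  branch 1.2.1.1.1 (add q4):
                    ○ open, literals {q1=0, q2=1, q3=0, q4=1, q5=0}.
                  branch 1.2.1.1.2 (add ~(q1 | ~q2)):
                    ~(q1 | ~q2): α-rule — add ~q1, ~~q2.
                    ○ open, literals {q1=0, q2=1, q3=0, q4=1, q5=0}.
              branch 1.2.1.2 (add q4):
                (q4 | ~(q1 | ~q2)): β-rule — branch into q4  //  ~(q1 | ~q2).
                  branch 1.2.1.2.1 (add q4):
                    ○ open, literals {q1=0, q3=0, q4=1, q5=0}.
                  branch 1.2.1.2.2 (add ~(q1 | ~q2)):
                    ~(q1 | ~q2): α-rule — add ~q1, ~~q2.
                    ○ open, literals {q1=0, q2=1, q3=0, q4=1, q5=0}.
          branch 1.2.2 (add ~~q3, ~q4):
            (~q2 -> q4): β-rule — branch into ~~q2  //  q4.
              branch 1.2.2.1 (add ~~q2):
                (q4 | ~(q1 | ~q2)): β-rule — branch into q4  //  ~(q1 | ~q2).
                  branch 1.2.2.1.1 (add q4):
                    × closes — contains both q4 and ~q4.
                  branch 1.2.2.1.2 (add ~(q1 | ~q2)):
                    ~(q1 | ~q2): α-rule — add ~q1, ~~q2.
                    ○ open, literals {q1=0, q2=1, q3=1, q4=0, q5=0}.
              branch 1.2.2.2 (add q4):
                × closes — contains both q4 and ~q4.
  branch 2 (add ~(q2 | ~q5), ((~q3 <-> ~q4) | ~(~q1 & ((~q2 -> q4) & (q4 | ~(q1 | ~q2)))))):
    ~(q2 | ~q5): α-rule — add ~q2, ~~q5.
    ((~q3 <-> ~q4) | ~(~q1 & ((~q2 -> q4) & (q4 | ~(q1 | ~q2))))): β-rule — branch into (~q3 <-> ~q4)  //  ~(~q1 & ((~q2 -> q4) & (q4 | ~(q1 | ~q2)))).
      branch 2.1 (add (~q3 <-> ~q4)):
        (~q3 <-> ~q4): β-rule — branch into ~q3, ~q4  //  ~~q3, ~~q4.
          branch 2.1.1 (add ~q3, ~q4):
            ○ open, literals {q2=0, q3=0, q4=0, q5=1}.
          branch 2.1.2 (add ~~q3, ~~q4):
            ○ open, literals {q2=0, q3=1, q4=1, q5=1}.
      branch 2.2 (add ~(~q1 & ((~q2 -> q4) & (q4 | ~(q1 | ~q2))))):
        ~(~q1 & ((~q2 -> q4) & (q4 | ~(q1 | ~q2)))): β-rule — branch into ~~q1  //  ~((~q2 -> q4) & (q4 | ~(q1 | ~q2))).
          branch 2.2.1 (add ~~q1):
            ○ open, literals {q1=1, q2=0, q5=1}.
          branch 2.2.2 (add ~((~q2 -> q4) & (q4 | ~(q1 | ~q2)))):
            ~((~q2 -> q4) & (q4 | ~(q1 | ~q2))): β-rule — branch into ~(~q2 -> q4)  //  ~(q4 | ~(q1 | ~q2)).
              branch 2.2.2.1 (add ~(~q2 -> q4)):
                ~(~q2 -> q4): α-rule — add ~q2, ~q4.
                ○ open, literals {q2=0, q4=0, q5=1}.
              branch 2.2.2.2 (add ~(q4 | ~(q1 | ~q2))):
                ~(q4 | ~(q1 | ~q2)): α-rule — add ~q4, ~~(q1 | ~q2).
                ~~(q1 | ~q2): β-rule — branch into q1  //  ~q2.
                  branch 2.2.2.2.1 (add q1):
                    ○ open, literals {q1=1, q2=0, q4=0, q5=1}.
                  branch 2.2.2.2.2 (add ~q2):
                    ○ open, literals {q2=0, q4=0, q5=1}.
4 branches closed, 16 open.
An open branch gives a countermodel: q1=0, q2=1, q3=0, q4=1 (unmentioned atoms arbitrary); under it the original formula is false.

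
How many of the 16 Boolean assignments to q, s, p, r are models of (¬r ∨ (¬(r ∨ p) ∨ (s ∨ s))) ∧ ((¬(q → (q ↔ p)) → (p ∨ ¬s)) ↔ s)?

6

Initial set: {((¬r ∨ (¬(r ∨ p) ∨ (s ∨ s))) ∧ ((¬(q → (q ↔ p)) → (p ∨ ¬s)) ↔ s))}.
((¬r ∨ (¬(r ∨ p) ∨ (s ∨ s))) ∧ ((¬(q → (q ↔ p)) → (p ∨ ¬s)) ↔ s)): α-rule — add (¬r ∨ (¬(r ∨ p) ∨ (s ∨ s))), ((¬(q → (q ↔ p)) → (p ∨ ¬s)) ↔ s).
(¬r ∨ (¬(r ∨ p) ∨ (s ∨ s))): β-rule — branch into ¬r  //  (¬(r ∨ p) ∨ (s ∨ s)).
  branch 1 (add ¬r):
    ((¬(q → (q ↔ p)) → (p ∨ ¬s)) ↔ s): β-rule — branch into (¬(q → (q ↔ p)) → (p ∨ ¬s)), s  //  ¬(¬(q → (q ↔ p)) → (p ∨ ¬s)), ¬s.
      branch 1.1 (add (¬(q → (q ↔ p)) → (p ∨ ¬s)), s):
        (¬(q → (q ↔ p)) → (p ∨ ¬s)): β-rule — branch into ¬¬(q → (q ↔ p))  //  (p ∨ ¬s).
          branch 1.1.1 (add ¬¬(q → (q ↔ p))):
            ¬¬(q → (q ↔ p)): β-rule — branch into ¬q  //  (q ↔ p).
              branch 1.1.1.1 (add ¬q):
                ○ open, literals {q=false, r=false, s=true}.
              branch 1.1.1.2 (add (q ↔ p)):
                (q ↔ p): β-rule — branch into q, p  //  ¬q, ¬p.
                  branch 1.1.1.2.1 (add q, p):
                    ○ open, literals {p=true, q=true, r=false, s=true}.
                  branch 1.1.1.2.2 (add ¬q, ¬p):
                    ○ open, literals {p=false, q=false, r=false, s=true}.
          branch 1.1.2 (add (p ∨ ¬s)):
            (p ∨ ¬s): β-rule — branch into p  //  ¬s.
              branch 1.1.2.1 (add p):
                ○ open, literals {p=true, r=false, s=true}.
              branch 1.1.2.2 (add ¬s):
                × closes — contains both s and ¬s.
      branch 1.2 (add ¬(¬(q → (q ↔ p)) → (p ∨ ¬s)), ¬s):
        ¬(¬(q → (q ↔ p)) → (p ∨ ¬s)): α-rule — add ¬(q → (q ↔ p)), ¬(p ∨ ¬s).
        ¬(q → (q ↔ p)): α-rule — add q, ¬(q ↔ p).
        ¬(p ∨ ¬s): α-rule — add ¬p, ¬¬s.
        × closes — contains both s and ¬s.
  branch 2 (add (¬(r ∨ p) ∨ (s ∨ s))):
    ((¬(q → (q ↔ p)) → (p ∨ ¬s)) ↔ s): β-rule — branch into (¬(q → (q ↔ p)) → (p ∨ ¬s)), s  //  ¬(¬(q → (q ↔ p)) → (p ∨ ¬s)), ¬s.
      branch 2.1 (add (¬(q → (q ↔ p)) → (p ∨ ¬s)), s):
        (¬(r ∨ p) ∨ (s ∨ s)): β-rule — branch into ¬(r ∨ p)  //  (s ∨ s).
          branch 2.1.1 (add ¬(r ∨ p)):
            ¬(r ∨ p): α-rule — add ¬r, ¬p.
            (¬(q → (q ↔ p)) → (p ∨ ¬s)): β-rule — branch into ¬¬(q → (q ↔ p))  //  (p ∨ ¬s).
              branch 2.1.1.1 (add ¬¬(q → (q ↔ p))):
                ¬¬(q → (q ↔ p)): β-rule — branch into ¬q  //  (q ↔ p).
                  branch 2.1.1.1.1 (add ¬q):
                    ○ open, literals {p=false, q=false, r=false, s=true}.
                  branch 2.1.1.1.2 (add (q ↔ p)):
                    (q ↔ p): β-rule — branch into q, p  //  ¬q, ¬p.
                      branch 2.1.1.1.2.1 (add q, p):
                        × closes — contains both p and ¬p.
                      branch 2.1.1.1.2.2 (add ¬q, ¬p):
                        ○ open, literals {p=false, q=false, r=false, s=true}.
              branch 2.1.1.2 (add (p ∨ ¬s)):
                (p ∨ ¬s): β-rule — branch into p  //  ¬s.
                  branch 2.1.1.2.1 (add p):
                    × closes — contains both p and ¬p.
                  branch 2.1.1.2.2 (add ¬s):
                    × closes — contains both s and ¬s.
          branch 2.1.2 (add (s ∨ s)):
            (¬(q → (q ↔ p)) → (p ∨ ¬s)): β-rule — branch into ¬¬(q → (q ↔ p))  //  (p ∨ ¬s).
              branch 2.1.2.1 (add ¬¬(q → (q ↔ p))):
                (s ∨ s): β-rule — branch into s  //  s.
                  branch 2.1.2.1.1 (add s):
                    ¬¬(q → (q ↔ p)): β-rule — branch into ¬q  //  (q ↔ p).
                      branch 2.1.2.1.1.1 (add ¬q):
                        ○ open, literals {q=false, s=true}.
                      branch 2.1.2.1.1.2 (add (q ↔ p)):
                        (q ↔ p): β-rule — branch into q, p  //  ¬q, ¬p.
                          branch 2.1.2.1.1.2.1 (add q, p):
                            ○ open, literals {p=true, q=true, s=true}.
                          branch 2.1.2.1.1.2.2 (add ¬q, ¬p):
                            ○ open, literals {p=false, q=false, s=true}.
                  branch 2.1.2.1.2 (add s):
                    ¬¬(q → (q ↔ p)): β-rule — branch into ¬q  //  (q ↔ p).
                      branch 2.1.2.1.2.1 (add ¬q):
                        ○ open, literals {q=false, s=true}.
                      branch 2.1.2.1.2.2 (add (q ↔ p)):
                        (q ↔ p): β-rule — branch into q, p  //  ¬q, ¬p.
                          branch 2.1.2.1.2.2.1 (add q, p):
                            ○ open, literals {p=true, q=true, s=true}.
                          branch 2.1.2.1.2.2.2 (add ¬q, ¬p):
                            ○ open, literals {p=false, q=false, s=true}.
              branch 2.1.2.2 (add (p ∨ ¬s)):
                (s ∨ s): β-rule — branch into s  //  s.
                  branch 2.1.2.2.1 (add s):
                    (p ∨ ¬s): β-rule — branch into p  //  ¬s.
                      branch 2.1.2.2.1.1 (add p):
                        ○ open, literals {p=true, s=true}.
                      branch 2.1.2.2.1.2 (add ¬s):
                        × closes — contains both s and ¬s.
                  branch 2.1.2.2.2 (add s):
                    (p ∨ ¬s): β-rule — branch into p  //  ¬s.
                      branch 2.1.2.2.2.1 (add p):
                        ○ open, literals {p=true, s=true}.
                      branch 2.1.2.2.2.2 (add ¬s):
                        × closes — contains both s and ¬s.
      branch 2.2 (add ¬(¬(q → (q ↔ p)) → (p ∨ ¬s)), ¬s):
        ¬(¬(q → (q ↔ p)) → (p ∨ ¬s)): α-rule — add ¬(q → (q ↔ p)), ¬(p ∨ ¬s).
        ¬(q → (q ↔ p)): α-rule — add q, ¬(q ↔ p).
        ¬(p ∨ ¬s): α-rule — add ¬p, ¬¬s.
        × closes — contains both s and ¬s.
8 branches closed, 14 open.
Each open branch fixes some atoms; the unmentioned ones are free. Counting distinct full assignments: branch {q=false, r=false, s=true} (p) contributes 2 new; branch {p=true, q=true, r=false, s=true} (none free) contributes 1 new; branch {p=false, q=false, r=false, s=true} (none free) contributes 0 new; branch {p=true, r=false, s=true} (q) contributes 0 new; branch {p=false, q=false, r=false, s=true} (none free) contributes 0 new; branch {p=false, q=false, r=false, s=true} (none free) contributes 0 new; branch {q=false, s=true} (p, r) contributes 2 new; branch {p=true, q=true, s=true} (r) contributes 1 new; branch {p=false, q=false, s=true} (r) contributes 0 new; branch {q=false, s=true} (p, r) contributes 0 new; branch {p=true, q=true, s=true} (r) contributes 0 new; branch {p=false, q=false, s=true} (r) contributes 0 new; branch {p=true, s=true} (q, r) contributes 0 new; branch {p=true, s=true} (q, r) contributes 0 new. Total: 6.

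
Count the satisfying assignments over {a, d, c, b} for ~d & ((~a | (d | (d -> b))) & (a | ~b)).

6

Initial set: {(~d & ((~a | (d | (d -> b))) & (a | ~b)))}.
(~d & ((~a | (d | (d -> b))) & (a | ~b))): α-rule — add ~d, ((~a | (d | (d -> b))) & (a | ~b)).
((~a | (d | (d -> b))) & (a | ~b)): α-rule — add (~a | (d | (d -> b))), (a | ~b).
(~a | (d | (d -> b))): β-rule — branch into ~a  //  (d | (d -> b)).
  branch 1 (add ~a):
    (a | ~b): β-rule — branch into a  //  ~b.
      branch 1.1 (add a):
        × closes — contains both a and ~a.
      branch 1.2 (add ~b):
        ○ open, literals {a=F, b=F, d=F}.
  branch 2 (add (d | (d -> b))):
    (a | ~b): β-rule — branch into a  //  ~b.
      branch 2.1 (add a):
        (d | (d -> b)): β-rule — branch into d  //  (d -> b).
          branch 2.1.1 (add d):
            × closes — contains both d and ~d.
          branch 2.1.2 (add (d -> b)):
            (d -> b): β-rule — branch into ~d  //  b.
              branch 2.1.2.1 (add ~d):
                ○ open, literals {a=T, d=F}.
              branch 2.1.2.2 (add b):
                ○ open, literals {a=T, b=T, d=F}.
      branch 2.2 (add ~b):
        (d | (d -> b)): β-rule — branch into d  //  (d -> b).
          branch 2.2.1 (add d):
            × closes — contains both d and ~d.
          branch 2.2.2 (add (d -> b)):
            (d -> b): β-rule — branch into ~d  //  b.
              branch 2.2.2.1 (add ~d):
                ○ open, literals {b=F, d=F}.
              branch 2.2.2.2 (add b):
                × closes — contains both b and ~b.
4 branches closed, 4 open.
Each open branch fixes some atoms; the unmentioned ones are free. Counting distinct full assignments: branch {a=F, b=F, d=F} (c) contributes 2 new; branch {a=T, d=F} (c, b) contributes 4 new; branch {a=T, b=T, d=F} (c) contributes 0 new; branch {b=F, d=F} (a, c) contributes 0 new. Total: 6.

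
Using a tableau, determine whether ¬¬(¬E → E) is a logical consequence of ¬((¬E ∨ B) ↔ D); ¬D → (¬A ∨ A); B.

No

Initial set: {¬((¬E ∨ B) ↔ D); (¬D → (¬A ∨ A)); B; ¬¬¬(¬E → E)}.
¬¬¬(¬E → E): drop double negation, giving ¬(¬E → E).
¬(¬E → E): α-rule — add ¬E, ¬E.
¬((¬E ∨ B) ↔ D): β-rule — branch into (¬E ∨ B), ¬D  //  ¬(¬E ∨ B), D.
  branch 1 (add (¬E ∨ B), ¬D):
    (¬D → (¬A ∨ A)): β-rule — branch into ¬¬D  //  (¬A ∨ A).
      branch 1.1 (add ¬¬D):
        × closes — contains both D and ¬D.
      branch 1.2 (add (¬A ∨ A)):
        (¬E ∨ B): β-rule — branch into ¬E  //  B.
          branch 1.2.1 (add ¬E):
            (¬A ∨ A): β-rule — branch into ¬A  //  A.
              branch 1.2.1.1 (add ¬A):
                ○ open, literals {A=false, B=true, D=false, E=false}.
              branch 1.2.1.2 (add A):
                ○ open, literals {A=true, B=true, D=false, E=false}.
          branch 1.2.2 (add B):
            (¬A ∨ A): β-rule — branch into ¬A  //  A.
              branch 1.2.2.1 (add ¬A):
                ○ open, literals {A=false, B=true, D=false, E=false}.
              branch 1.2.2.2 (add A):
                ○ open, literals {A=true, B=true, D=false, E=false}.
  branch 2 (add ¬(¬E ∨ B), D):
    ¬(¬E ∨ B): α-rule — add ¬¬E, ¬B.
    × closes — contains both E and ¬E.
2 branches closed, 4 open.
An open branch gives a countermodel: A=false, B=true, D=false, E=false (unmentioned atoms arbitrary); the premises hold there but the conclusion fails.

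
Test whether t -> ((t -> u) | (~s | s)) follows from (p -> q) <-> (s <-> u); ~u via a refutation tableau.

Initial set: {((p -> q) <-> (s <-> u)); ~u; ~(t -> ((t -> u) | (~s | s)))}.
~(t -> ((t -> u) | (~s | s))): α-rule — add t, ~((t -> u) | (~s | s)).
~((t -> u) | (~s | s)): α-rule — add ~(t -> u), ~(~s | s).
~(t -> u): α-rule — add t, ~u.
~(~s | s): α-rule — add ~~s, ~s.
× closes — contains both s and ~s.
All 1 branch closes.
Every branch closed, so the premises entail the conclusion.

Yes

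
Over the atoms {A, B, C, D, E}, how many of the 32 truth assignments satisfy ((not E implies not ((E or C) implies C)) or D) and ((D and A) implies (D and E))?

20

Initial set: {(((not E implies not ((E or C) implies C)) or D) and ((D and A) implies (D and E)))}.
(((not E implies not ((E or C) implies C)) or D) and ((D and A) implies (D and E))): α-rule — add ((not E implies not ((E or C) implies C)) or D), ((D and A) implies (D and E)).
((not E implies not ((E or C) implies C)) or D): β-rule — branch into (not E implies not ((E or C) implies C))  //  D.
  branch 1 (add (not E implies not ((E or C) implies C))):
    ((D and A) implies (D and E)): β-rule — branch into not (D and A)  //  (D and E).
      branch 1.1 (add not (D and A)):
        (not E implies not ((E or C) implies C)): β-rule — branch into not not E  //  not ((E or C) implies C).
          branch 1.1.1 (add not not E):
            not (D and A): β-rule — branch into not D  //  not A.
              branch 1.1.1.1 (add not D):
                ○ open, literals {D=0, E=1}.
              branch 1.1.1.2 (add not A):
                ○ open, literals {A=0, E=1}.
          branch 1.1.2 (add not ((E or C) implies C)):
            not ((E or C) implies C): α-rule — add (E or C), not C.
            not (D and A): β-rule — branch into not D  //  not A.
              branch 1.1.2.1 (add not D):
                (E or C): β-rule — branch into E  //  C.
                  branch 1.1.2.1.1 (add E):
                    ○ open, literals {C=0, D=0, E=1}.
                  branch 1.1.2.1.2 (add C):
                    × closes — contains both C and not C.
              branch 1.1.2.2 (add not A):
                (E or C): β-rule — branch into E  //  C.
                  branch 1.1.2.2.1 (add E):
                    ○ open, literals {A=0, C=0, E=1}.
                  branch 1.1.2.2.2 (add C):
                    × closes — contains both C and not C.
      branch 1.2 (add (D and E)):
        (D and E): α-rule — add D, E.
        (not E implies not ((E or C) implies C)): β-rule — branch into not not E  //  not ((E or C) implies C).
          branch 1.2.1 (add not not E):
            ○ open, literals {D=1, E=1}.
          branch 1.2.2 (add not ((E or C) implies C)):
            not ((E or C) implies C): α-rule — add (E or C), not C.
            (E or C): β-rule — branch into E  //  C.
              branch 1.2.2.1 (add E):
                ○ open, literals {C=0, D=1, E=1}.
              branch 1.2.2.2 (add C):
                × closes — contains both C and not C.
  branch 2 (add D):
    ((D and A) implies (D and E)): β-rule — branch into not (D and A)  //  (D and E).
      branch 2.1 (add not (D and A)):
        not (D and A): β-rule — branch into not D  //  not A.
          branch 2.1.1 (add not D):
            × closes — contains both D and not D.
          branch 2.1.2 (add not A):
            ○ open, literals {A=0, D=1}.
      branch 2.2 (add (D and E)):
        (D and E): α-rule — add D, E.
        ○ open, literals {D=1, E=1}.
4 branches closed, 8 open.
Each open branch fixes some atoms; the unmentioned ones are free. Counting distinct full assignments: branch {D=0, E=1} (A, B, C) contributes 8 new; branch {A=0, E=1} (B, C, D) contributes 4 new; branch {C=0, D=0, E=1} (A, B) contributes 0 new; branch {A=0, C=0, E=1} (B, D) contributes 0 new; branch {D=1, E=1} (A, B, C) contributes 4 new; branch {C=0, D=1, E=1} (A, B) contributes 0 new; branch {A=0, D=1} (B, C, E) contributes 4 new; branch {D=1, E=1} (A, B, C) contributes 0 new. Total: 20.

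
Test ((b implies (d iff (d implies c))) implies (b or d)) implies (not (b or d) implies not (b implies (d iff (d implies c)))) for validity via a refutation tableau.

Valid

Assume the negation and expand:
Initial set: {not (((b implies (d iff (d implies c))) implies (b or d)) implies (not (b or d) implies not (b implies (d iff (d implies c)))))}.
not (((b implies (d iff (d implies c))) implies (b or d)) implies (not (b or d) implies not (b implies (d iff (d implies c))))): α-rule — add ((b implies (d iff (d implies c))) implies (b or d)), not (not (b or d) implies not (b implies (d iff (d implies c)))).
not (not (b or d) implies not (b implies (d iff (d implies c)))): α-rule — add not (b or d), not not (b implies (d iff (d implies c))).
not (b or d): α-rule — add not b, not d.
((b implies (d iff (d implies c))) implies (b or d)): β-rule — branch into not (b implies (d iff (d implies c)))  //  (b or d).
  branch 1 (add not (b implies (d iff (d implies c)))):
    not (b implies (d iff (d implies c))): α-rule — add b, not (d iff (d implies c)).
    × closes — contains both b and not b.
  branch 2 (add (b or d)):
    not not (b implies (d iff (d implies c))): β-rule — branch into not b  //  (d iff (d implies c)).
      branch 2.1 (add not b):
        (b or d): β-rule — branch into b  //  d.
          branch 2.1.1 (add b):
            × closes — contains both b and not b.
          branch 2.1.2 (add d):
            × closes — contains both d and not d.
      branch 2.2 (add (d iff (d implies c))):
        (b or d): β-rule — branch into b  //  d.
          branch 2.2.1 (add b):
            × closes — contains both b and not b.
          branch 2.2.2 (add d):
            × closes — contains both d and not d.
All 5 branches close.
Every branch closed, so the negation is unsatisfiable and the formula is valid.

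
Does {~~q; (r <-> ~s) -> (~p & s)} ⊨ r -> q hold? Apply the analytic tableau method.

Yes

Initial set: {~~q; ((r <-> ~s) -> (~p & s)); ~(r -> q)}.
~~q: drop double negation, giving q.
~(r -> q): α-rule — add r, ~q.
× closes — contains both q and ~q.
All 1 branch closes.
Every branch closed, so the premises entail the conclusion.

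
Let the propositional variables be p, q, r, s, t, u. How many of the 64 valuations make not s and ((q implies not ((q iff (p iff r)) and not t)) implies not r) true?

18

Initial set: {(not s and ((q implies not ((q iff (p iff r)) and not t)) implies not r))}.
(not s and ((q implies not ((q iff (p iff r)) and not t)) implies not r)): α-rule — add not s, ((q implies not ((q iff (p iff r)) and not t)) implies not r).
((q implies not ((q iff (p iff r)) and not t)) implies not r): β-rule — branch into not (q implies not ((q iff (p iff r)) and not t))  //  not r.
  branch 1 (add not (q implies not ((q iff (p iff r)) and not t))):
    not (q implies not ((q iff (p iff r)) and not t)): α-rule — add q, not not ((q iff (p iff r)) and not t).
    not not ((q iff (p iff r)) and not t): α-rule — add (q iff (p iff r)), not t.
    (q iff (p iff r)): β-rule — branch into q, (p iff r)  //  not q, not (p iff r).
      branch 1.1 (add q, (p iff r)):
        (p iff r): β-rule — branch into p, r  //  not p, not r.
          branch 1.1.1 (add p, r):
            ○ open, literals {p=T, q=T, r=T, s=F, t=F}.
          branch 1.1.2 (add not p, not r):
            ○ open, literals {p=F, q=T, r=F, s=F, t=F}.
      branch 1.2 (add not q, not (p iff r)):
        × closes — contains both q and not q.
  branch 2 (add not r):
    ○ open, literals {r=F, s=F}.
1 branch closed, 3 open.
Each open branch fixes some atoms; the unmentioned ones are free. Counting distinct full assignments: branch {p=T, q=T, r=T, s=F, t=F} (u) contributes 2 new; branch {p=F, q=T, r=F, s=F, t=F} (u) contributes 2 new; branch {r=F, s=F} (p, q, t, u) contributes 14 new. Total: 18.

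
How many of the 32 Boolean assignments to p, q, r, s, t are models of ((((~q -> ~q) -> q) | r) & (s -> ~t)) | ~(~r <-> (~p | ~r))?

Initial set: {(((((~q -> ~q) -> q) | r) & (s -> ~t)) | ~(~r <-> (~p | ~r)))}.
(((((~q -> ~q) -> q) | r) & (s -> ~t)) | ~(~r <-> (~p | ~r))): β-rule — branch into ((((~q -> ~q) -> q) | r) & (s -> ~t))  //  ~(~r <-> (~p | ~r)).
  branch 1 (add ((((~q -> ~q) -> q) | r) & (s -> ~t))):
    ((((~q -> ~q) -> q) | r) & (s -> ~t)): α-rule — add (((~q -> ~q) -> q) | r), (s -> ~t).
    (((~q -> ~q) -> q) | r): β-rule — branch into ((~q -> ~q) -> q)  //  r.
      branch 1.1 (add ((~q -> ~q) -> q)):
        (s -> ~t): β-rule — branch into ~s  //  ~t.
          branch 1.1.1 (add ~s):
            ((~q -> ~q) -> q): β-rule — branch into ~(~q -> ~q)  //  q.
              branch 1.1.1.1 (add ~(~q -> ~q)):
                ~(~q -> ~q): α-rule — add ~q, ~~q.
                × closes — contains both q and ~q.
              branch 1.1.1.2 (add q):
                ○ open, literals {q=1, s=0}.
          branch 1.1.2 (add ~t):
            ((~q -> ~q) -> q): β-rule — branch into ~(~q -> ~q)  //  q.
              branch 1.1.2.1 (add ~(~q -> ~q)):
                ~(~q -> ~q): α-rule — add ~q, ~~q.
                × closes — contains both q and ~q.
              branch 1.1.2.2 (add q):
                ○ open, literals {q=1, t=0}.
      branch 1.2 (add r):
        (s -> ~t): β-rule — branch into ~s  //  ~t.
          branch 1.2.1 (add ~s):
            ○ open, literals {r=1, s=0}.
          branch 1.2.2 (add ~t):
            ○ open, literals {r=1, t=0}.
  branch 2 (add ~(~r <-> (~p | ~r))):
    ~(~r <-> (~p | ~r)): β-rule — branch into ~r, ~(~p | ~r)  //  ~~r, (~p | ~r).
      branch 2.1 (add ~r, ~(~p | ~r)):
        ~(~p | ~r): α-rule — add ~~p, ~~r.
        × closes — contains both r and ~r.
      branch 2.2 (add ~~r, (~p | ~r)):
        (~p | ~r): β-rule — branch into ~p  //  ~r.
          branch 2.2.1 (add ~p):
            ○ open, literals {p=0, r=1}.
          branch 2.2.2 (add ~r):
            × closes — contains both r and ~r.
4 branches closed, 5 open.
Each open branch fixes some atoms; the unmentioned ones are free. Counting distinct full assignments: branch {q=1, s=0} (p, r, t) contributes 8 new; branch {q=1, t=0} (p, r, s) contributes 4 new; branch {r=1, s=0} (p, q, t) contributes 4 new; branch {r=1, t=0} (p, q, s) contributes 2 new; branch {p=0, r=1} (q, s, t) contributes 2 new. Total: 20.

20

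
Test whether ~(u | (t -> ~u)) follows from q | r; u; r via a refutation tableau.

No

Initial set: {(q | r); u; r; ~~(u | (t -> ~u))}.
(q | r): β-rule — branch into q  //  r.
  branch 1 (add q):
    ~~(u | (t -> ~u)): β-rule — branch into u  //  (t -> ~u).
      branch 1.1 (add u):
        ○ open, literals {q=1, r=1, u=1}.
      branch 1.2 (add (t -> ~u)):
        (t -> ~u): β-rule — branch into ~t  //  ~u.
          branch 1.2.1 (add ~t):
            ○ open, literals {q=1, r=1, t=0, u=1}.
          branch 1.2.2 (add ~u):
            × closes — contains both u and ~u.
  branch 2 (add r):
    ~~(u | (t -> ~u)): β-rule — branch into u  //  (t -> ~u).
      branch 2.1 (add u):
        ○ open, literals {r=1, u=1}.
      branch 2.2 (add (t -> ~u)):
        (t -> ~u): β-rule — branch into ~t  //  ~u.
          branch 2.2.1 (add ~t):
            ○ open, literals {r=1, t=0, u=1}.
          branch 2.2.2 (add ~u):
            × closes — contains both u and ~u.
2 branches closed, 4 open.
An open branch gives a countermodel: q=1, r=1, u=1 (unmentioned atoms arbitrary); the premises hold there but the conclusion fails.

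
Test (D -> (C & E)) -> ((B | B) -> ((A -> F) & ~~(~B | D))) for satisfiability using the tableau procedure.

Satisfiable

Initial set: {T ((D -> (C & E)) -> ((B | B) -> ((A -> F) & ~~(~B | D))))}.
T ((D -> (C & E)) -> ((B | B) -> ((A -> F) & ~~(~B | D)))): β-rule — branch into F (D -> (C & E))  //  T ((B | B) -> ((A -> F) & ~~(~B | D))).
  branch 1 (add F (D -> (C & E))):
    F (D -> (C & E)): α-rule — add T D, F (C & E).
    F (C & E): β-rule — branch into F C  //  F E.
      branch 1.1 (add F C):
        ○ open, literals {C=F, D=T}.
      branch 1.2 (add F E):
        ○ open, literals {D=T, E=F}.
  branch 2 (add T ((B | B) -> ((A -> F) & ~~(~B | D)))):
    T ((B | B) -> ((A -> F) & ~~(~B | D))): β-rule — branch into F (B | B)  //  T ((A -> F) & ~~(~B | D)).
      branch 2.1 (add F (B | B)):
        F (B | B): α-rule — add F B, F B.
        ○ open, literals {B=F}.
      branch 2.2 (add T ((A -> F) & ~~(~B | D))):
        T ((A -> F) & ~~(~B | D)): α-rule — add T (A -> F), T ~~(~B | D).
        T ~~(~B | D): drop double negation, giving T (~B | D).
        T (A -> F): β-rule — branch into F A  //  T F.
          branch 2.2.1 (add F A):
            T (~B | D): β-rule — branch into T ~B  //  T D.
              branch 2.2.1.1 (add T ~B):
                ○ open, literals {A=F, B=F}.
              branch 2.2.1.2 (add T D):
                ○ open, literals {A=F, D=T}.
          branch 2.2.2 (add T F):
            T (~B | D): β-rule — branch into T ~B  //  T D.
              branch 2.2.2.1 (add T ~B):
                ○ open, literals {B=F, F=T}.
              branch 2.2.2.2 (add T D):
                ○ open, literals {D=T, F=T}.
0 branches closed, 7 open.
An open branch gives a satisfying assignment: C=F, D=T.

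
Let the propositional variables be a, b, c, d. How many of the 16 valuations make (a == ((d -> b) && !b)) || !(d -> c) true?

10

Initial set: {T ((a == ((d -> b) && !b)) || !(d -> c))}.
T ((a == ((d -> b) && !b)) || !(d -> c)): β-rule — branch into T (a == ((d -> b) && !b))  //  T !(d -> c).
  branch 1 (add T (a == ((d -> b) && !b))):
    T (a == ((d -> b) && !b)): β-rule — branch into T a, T ((d -> b) && !b)  //  F a, F ((d -> b) && !b).
      branch 1.1 (add T a, T ((d -> b) && !b)):
        T ((d -> b) && !b): α-rule — add T (d -> b), T !b.
        T (d -> b): β-rule — branch into F d  //  T b.
          branch 1.1.1 (add F d):
            ○ open, literals {a=true, b=false, d=false}.
          branch 1.1.2 (add T b):
            × closes — contains both b and !b.
      branch 1.2 (add F a, F ((d -> b) && !b)):
        F ((d -> b) && !b): β-rule — branch into F (d -> b)  //  F !b.
          branch 1.2.1 (add F (d -> b)):
            F (d -> b): α-rule — add T d, F b.
            ○ open, literals {a=false, b=false, d=true}.
          branch 1.2.2 (add F !b):
            ○ open, literals {a=false, b=true}.
  branch 2 (add T !(d -> c)):
    T !(d -> c): α-rule — add T d, F c.
    ○ open, literals {c=false, d=true}.
1 branch closed, 4 open.
Each open branch fixes some atoms; the unmentioned ones are free. Counting distinct full assignments: branch {a=true, b=false, d=false} (c) contributes 2 new; branch {a=false, b=false, d=true} (c) contributes 2 new; branch {a=false, b=true} (c, d) contributes 4 new; branch {c=false, d=true} (a, b) contributes 2 new. Total: 10.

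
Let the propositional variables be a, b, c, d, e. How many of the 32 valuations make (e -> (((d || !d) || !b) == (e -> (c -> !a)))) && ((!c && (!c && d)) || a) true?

16

Initial set: {((e -> (((d || !d) || !b) == (e -> (c -> !a)))) && ((!c && (!c && d)) || a))}.
((e -> (((d || !d) || !b) == (e -> (c -> !a)))) && ((!c && (!c && d)) || a)): α-rule — add (e -> (((d || !d) || !b) == (e -> (c -> !a)))), ((!c && (!c && d)) || a).
(e -> (((d || !d) || !b) == (e -> (c -> !a)))): β-rule — branch into !e  //  (((d || !d) || !b) == (e -> (c -> !a))).
  branch 1 (add !e):
    ((!c && (!c && d)) || a): β-rule — branch into (!c && (!c && d))  //  a.
      branch 1.1 (add (!c && (!c && d))):
        (!c && (!c && d)): α-rule — add !c, (!c && d).
        (!c && d): α-rule — add !c, d.
        ○ open, literals {c=false, d=true, e=false}.
      branch 1.2 (add a):
        ○ open, literals {a=true, e=false}.
  branch 2 (add (((d || !d) || !b) == (e -> (c -> !a)))):
    ((!c && (!c && d)) || a): β-rule — branch into (!c && (!c && d))  //  a.
      branch 2.1 (add (!c && (!c && d))):
        (!c && (!c && d)): α-rule — add !c, (!c && d).
        (!c && d): α-rule — add !c, d.
        (((d || !d) || !b) == (e -> (c -> !a))): β-rule — branch into ((d || !d) || !b), (e -> (c -> !a))  //  !((d || !d) || !b), !(e -> (c -> !a)).
          branch 2.1.1 (add ((d || !d) || !b), (e -> (c -> !a))):
            ((d || !d) || !b): β-rule — branch into (d || !d)  //  !b.
              branch 2.1.1.1 (add (d || !d)):
                (e -> (c -> !a)): β-rule — branch into !e  //  (c -> !a).
                  branch 2.1.1.1.1 (add !e):
                    (d || !d): β-rule — branch into d  //  !d.
                      branch 2.1.1.1.1.1 (add d):
                        ○ open, literals {c=false, d=true, e=false}.
                      branch 2.1.1.1.1.2 (add !d):
                        × closes — contains both d and !d.
                  branch 2.1.1.1.2 (add (c -> !a)):
                    (d || !d): β-rule — branch into d  //  !d.
                      branch 2.1.1.1.2.1 (add d):
                        (c -> !a): β-rule — branch into !c  //  !a.
                          branch 2.1.1.1.2.1.1 (add !c):
                            ○ open, literals {c=false, d=true}.
                          branch 2.1.1.1.2.1.2 (add !a):
                            ○ open, literals {a=false, c=false, d=true}.
                      branch 2.1.1.1.2.2 (add !d):
                        × closes — contains both d and !d.
              branch 2.1.1.2 (add !b):
                (e -> (c -> !a)): β-rule — branch into !e  //  (c -> !a).
                  branch 2.1.1.2.1 (add !e):
                    ○ open, literals {b=false, c=false, d=true, e=false}.
                  branch 2.1.1.2.2 (add (c -> !a)):
                    (c -> !a): β-rule — branch into !c  //  !a.
                      branch 2.1.1.2.2.1 (add !c):
                        ○ open, literals {b=false, c=false, d=true}.
                      branch 2.1.1.2.2.2 (add !a):
                        ○ open, literals {a=false, b=false, c=false, d=true}.
          branch 2.1.2 (add !((d || !d) || !b), !(e -> (c -> !a))):
            !((d || !d) || !b): α-rule — add !(d || !d), !!b.
            !(e -> (c -> !a)): α-rule — add e, !(c -> !a).
            !(d || !d): α-rule — add !d, !!d.
            × closes — contains both d and !d.
      branch 2.2 (add a):
        (((d || !d) || !b) == (e -> (c -> !a))): β-rule — branch into ((d || !d) || !b), (e -> (c -> !a))  //  !((d || !d) || !b), !(e -> (c -> !a)).
          branch 2.2.1 (add ((d || !d) || !b), (e -> (c -> !a))):
            ((d || !d) || !b): β-rule — branch into (d || !d)  //  !b.
              branch 2.2.1.1 (add (d || !d)):
                (e -> (c -> !a)): β-rule — branch into !e  //  (c -> !a).
                  branch 2.2.1.1.1 (add !e):
                    (d || !d): β-rule — branch into d  //  !d.
                      branch 2.2.1.1.1.1 (add d):
                        ○ open, literals {a=true, d=true, e=false}.
                      branch 2.2.1.1.1.2 (add !d):
                        ○ open, literals {a=true, d=false, e=false}.
                  branch 2.2.1.1.2 (add (c -> !a)):
                    (d || !d): β-rule — branch into d  //  !d.
                      branch 2.2.1.1.2.1 (add d):
                        (c -> !a): β-rule — branch into !c  //  !a.
                          branch 2.2.1.1.2.1.1 (add !c):
                            ○ open, literals {a=true, c=false, d=true}.
                          branch 2.2.1.1.2.1.2 (add !a):
                            × closes — contains both a and !a.
                      branch 2.2.1.1.2.2 (add !d):
                        (c -> !a): β-rule — branch into !c  //  !a.
                          branch 2.2.1.1.2.2.1 (add !c):
                            ○ open, literals {a=true, c=false, d=false}.
                          branch 2.2.1.1.2.2.2 (add !a):
                            × closes — contains both a and !a.
              branch 2.2.1.2 (add !b):
                (e -> (c -> !a)): β-rule — branch into !e  //  (c -> !a).
                  branch 2.2.1.2.1 (add !e):
                    ○ open, literals {a=true, b=false, e=false}.
                  branch 2.2.1.2.2 (add (c -> !a)):
                    (c -> !a): β-rule — branch into !c  //  !a.
                      branch 2.2.1.2.2.1 (add !c):
                        ○ open, literals {a=true, b=false, c=false}.
                      branch 2.2.1.2.2.2 (add !a):
                        × closes — contains both a and !a.
          branch 2.2.2 (add !((d || !d) || !b), !(e -> (c -> !a))):
            !((d || !d) || !b): α-rule — add !(d || !d), !!b.
            !(e -> (c -> !a)): α-rule — add e, !(c -> !a).
            !(d || !d): α-rule — add !d, !!d.
            × closes — contains both d and !d.
7 branches closed, 14 open.
Each open branch fixes some atoms; the unmentioned ones are free. Counting distinct full assignments: branch {c=false, d=true, e=false} (a, b) contributes 4 new; branch {a=true, e=false} (b, c, d) contributes 6 new; branch {c=false, d=true, e=false} (a, b) contributes 0 new; branch {c=false, d=true} (a, b, e) contributes 4 new; branch {a=false, c=false, d=true} (b, e) contributes 0 new; branch {b=false, c=false, d=true, e=false} (a) contributes 0 new; branch {b=false, c=false, d=true} (a, e) contributes 0 new; branch {a=false, b=false, c=false, d=true} (e) contributes 0 new; branch {a=true, d=true, e=false} (b, c) contributes 0 new; branch {a=true, d=false, e=false} (b, c) contributes 0 new; branch {a=true, c=false, d=true} (b, e) contributes 0 new; branch {a=true, c=false, d=false} (b, e) contributes 2 new; branch {a=true, b=false, e=false} (c, d) contributes 0 new; branch {a=true, b=false, c=false} (d, e) contributes 0 new. Total: 16.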